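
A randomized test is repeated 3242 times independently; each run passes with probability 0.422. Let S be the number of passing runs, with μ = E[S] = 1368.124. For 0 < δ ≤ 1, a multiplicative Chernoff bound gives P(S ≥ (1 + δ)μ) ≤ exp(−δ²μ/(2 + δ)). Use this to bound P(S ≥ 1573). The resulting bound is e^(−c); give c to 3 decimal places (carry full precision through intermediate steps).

14.271

Write 1573 = (1 + δ)μ, so δ = 1573/1368.124 − 1 = 0.1497496…
Then the exponent is δ²μ/(2 + δ) = (1573 − μ)² / (μ·(2 + δ)) = 14.271474.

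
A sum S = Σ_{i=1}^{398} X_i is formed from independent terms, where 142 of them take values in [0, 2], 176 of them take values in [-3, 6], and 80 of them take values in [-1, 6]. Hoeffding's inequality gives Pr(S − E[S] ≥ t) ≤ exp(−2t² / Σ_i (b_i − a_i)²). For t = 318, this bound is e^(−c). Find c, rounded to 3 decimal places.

10.790

Σ(b_i − a_i)² = 142·2² + 176·9² + 80·7² = 18744.
c = 2t² / 18744 = 2·318² / 18744 = 10.7900.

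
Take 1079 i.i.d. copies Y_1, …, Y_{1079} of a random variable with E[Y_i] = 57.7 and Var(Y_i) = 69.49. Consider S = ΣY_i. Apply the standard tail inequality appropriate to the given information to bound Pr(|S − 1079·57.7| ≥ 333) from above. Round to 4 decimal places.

0.6762

With mean and variance of each term known, Chebyshev's inequality bounds the deviation of the sum (or sample mean).
Var(S) = n·Var(Y_i) = 1079·69.49 = 74979.71.
Chebyshev: Pr(|S − 1079·57.7| ≥ 333) ≤ Var(S)/333² = 74979.71/110889 = 0.6762.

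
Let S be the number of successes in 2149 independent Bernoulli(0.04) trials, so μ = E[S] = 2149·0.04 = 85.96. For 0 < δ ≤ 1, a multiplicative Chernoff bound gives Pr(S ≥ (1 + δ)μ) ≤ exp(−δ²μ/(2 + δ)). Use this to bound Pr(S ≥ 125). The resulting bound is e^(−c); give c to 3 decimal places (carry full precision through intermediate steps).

7.225

Write 125 = (1 + δ)μ, so δ = 125/85.96 − 1 = 0.4541647…
Then the exponent is δ²μ/(2 + δ) = (125 − μ)² / (μ·(2 + δ)) = 7.224695.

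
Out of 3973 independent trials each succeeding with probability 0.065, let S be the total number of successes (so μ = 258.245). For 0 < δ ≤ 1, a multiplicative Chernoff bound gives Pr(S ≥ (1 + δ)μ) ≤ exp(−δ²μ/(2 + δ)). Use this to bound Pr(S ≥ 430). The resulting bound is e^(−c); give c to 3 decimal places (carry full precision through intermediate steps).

42.862

Write 430 = (1 + δ)μ, so δ = 430/258.245 − 1 = 0.6650855…
Then the exponent is δ²μ/(2 + δ) = (430 − μ)² / (μ·(2 + δ)) = 42.862324.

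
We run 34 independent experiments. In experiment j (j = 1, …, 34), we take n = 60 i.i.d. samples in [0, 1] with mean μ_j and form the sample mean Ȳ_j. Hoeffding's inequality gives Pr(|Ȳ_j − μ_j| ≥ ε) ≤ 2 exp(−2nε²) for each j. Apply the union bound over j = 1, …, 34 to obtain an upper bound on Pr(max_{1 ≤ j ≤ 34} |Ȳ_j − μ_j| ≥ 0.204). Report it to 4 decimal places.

Per-experiment Hoeffding bound: 2·exp(−2·60·0.204²) = 2·exp(−4.99392) = 0.013558.
Union bound over 34 events: 34·0.013558 = 0.46097.

0.4610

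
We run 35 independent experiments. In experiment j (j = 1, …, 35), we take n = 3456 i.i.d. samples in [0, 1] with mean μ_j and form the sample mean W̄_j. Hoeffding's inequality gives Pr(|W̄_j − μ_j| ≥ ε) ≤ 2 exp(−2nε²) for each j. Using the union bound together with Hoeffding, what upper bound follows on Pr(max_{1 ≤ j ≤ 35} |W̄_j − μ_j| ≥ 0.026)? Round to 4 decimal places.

0.6544

Per-experiment Hoeffding bound: 2·exp(−2·3456·0.026²) = 2·exp(−4.67251) = 0.018698.
Union bound over 35 events: 35·0.018698 = 0.65441.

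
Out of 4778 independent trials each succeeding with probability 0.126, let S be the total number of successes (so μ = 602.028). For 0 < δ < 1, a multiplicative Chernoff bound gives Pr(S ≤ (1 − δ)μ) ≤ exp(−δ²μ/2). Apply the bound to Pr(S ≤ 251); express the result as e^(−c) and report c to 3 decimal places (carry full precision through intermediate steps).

Write 251 = (1 − δ)μ, so δ = 1 − 251/602.028 = 0.5830759…
Then the exponent is δ²μ/2 = (μ − 251)²/(2μ) = 102.337978.

102.338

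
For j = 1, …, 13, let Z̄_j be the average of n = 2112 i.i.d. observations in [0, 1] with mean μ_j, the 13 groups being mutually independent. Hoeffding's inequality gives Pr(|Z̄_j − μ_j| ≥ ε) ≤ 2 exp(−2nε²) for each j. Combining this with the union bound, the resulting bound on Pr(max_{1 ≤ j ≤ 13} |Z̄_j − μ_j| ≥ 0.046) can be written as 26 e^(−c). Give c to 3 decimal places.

Union bound over the 13 events: Pr(max_{1 ≤ j ≤ 13} |Z̄_j − μ_j| ≥ 0.046) ≤ 13·2·exp(−2nε²) = 26 exp(−2·2112·0.046²).
So c = 2·2112·0.046² = 8.9380.

8.938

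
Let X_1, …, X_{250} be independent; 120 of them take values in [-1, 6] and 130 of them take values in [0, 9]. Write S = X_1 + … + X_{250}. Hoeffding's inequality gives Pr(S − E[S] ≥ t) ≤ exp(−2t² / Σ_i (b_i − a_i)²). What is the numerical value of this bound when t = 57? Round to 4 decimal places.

0.6730

Σ(b_i − a_i)² = 120·7² + 130·9² = 16410.
Exponent = 2·57² / 16410 = 0.39598.
Bound = exp(−0.39598) = 0.67302.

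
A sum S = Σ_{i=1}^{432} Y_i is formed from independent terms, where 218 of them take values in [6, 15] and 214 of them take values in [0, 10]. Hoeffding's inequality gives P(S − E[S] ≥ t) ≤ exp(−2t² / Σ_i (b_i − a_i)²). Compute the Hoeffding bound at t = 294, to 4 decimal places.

Σ(b_i − a_i)² = 218·9² + 214·10² = 39058.
Exponent = 2·294² / 39058 = 4.42603.
Bound = exp(−4.42603) = 0.01196.

0.0120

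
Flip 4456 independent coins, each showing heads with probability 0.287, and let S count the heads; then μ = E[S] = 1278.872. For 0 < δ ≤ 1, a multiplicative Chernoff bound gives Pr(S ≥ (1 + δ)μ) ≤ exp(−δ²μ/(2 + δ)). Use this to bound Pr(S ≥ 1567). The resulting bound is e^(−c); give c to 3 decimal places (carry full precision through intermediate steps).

Write 1567 = (1 + δ)μ, so δ = 1567/1278.872 − 1 = 0.2252985…
Then the exponent is δ²μ/(2 + δ) = (1567 − μ)² / (μ·(2 + δ)) = 29.171285.

29.171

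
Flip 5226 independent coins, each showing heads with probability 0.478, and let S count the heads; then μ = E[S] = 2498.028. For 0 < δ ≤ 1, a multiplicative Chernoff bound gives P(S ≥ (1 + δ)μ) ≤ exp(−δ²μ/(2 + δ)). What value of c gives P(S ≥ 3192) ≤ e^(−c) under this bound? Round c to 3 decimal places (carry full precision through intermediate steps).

84.639

Write 3192 = (1 + δ)μ, so δ = 3192/2498.028 − 1 = 0.2778079…
Then the exponent is δ²μ/(2 + δ) = (3192 − μ)² / (μ·(2 + δ)) = 84.638799.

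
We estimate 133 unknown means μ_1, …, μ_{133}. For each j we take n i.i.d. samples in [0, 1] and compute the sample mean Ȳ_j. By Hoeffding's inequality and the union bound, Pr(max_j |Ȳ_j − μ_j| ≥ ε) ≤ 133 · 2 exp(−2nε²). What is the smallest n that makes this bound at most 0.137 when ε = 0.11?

313

Need 2·133·exp(−2nε²) ≤ 0.137, i.e. exp(−2nε²) ≤ 0.137/266.
So 2nε² ≥ ln(266/0.137) = 7.571271.
Hence n ≥ 7.571271/(2·0.11²) = 312.862.
The smallest integer n is 313.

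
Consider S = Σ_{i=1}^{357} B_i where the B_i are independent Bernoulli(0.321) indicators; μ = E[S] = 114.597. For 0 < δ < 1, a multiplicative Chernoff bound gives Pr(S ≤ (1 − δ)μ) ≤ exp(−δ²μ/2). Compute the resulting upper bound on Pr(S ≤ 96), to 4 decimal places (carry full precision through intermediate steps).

Write 96 = (1 − δ)μ, so δ = 1 − 96/114.597 = 0.1622817…
Then the exponent is δ²μ/2 = (μ − 96)²/(2μ) = 1.508977.
Bound = exp(−1.508977) = 0.22114.

0.2211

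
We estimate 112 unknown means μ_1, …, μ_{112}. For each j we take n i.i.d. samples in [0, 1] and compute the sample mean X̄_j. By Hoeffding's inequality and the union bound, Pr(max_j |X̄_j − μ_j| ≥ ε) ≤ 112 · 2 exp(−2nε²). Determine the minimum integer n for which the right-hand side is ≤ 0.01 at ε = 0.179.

157

Need 2·112·exp(−2nε²) ≤ 0.01, i.e. exp(−2nε²) ≤ 0.01/224.
So 2nε² ≥ ln(224/0.01) = 10.016816.
Hence n ≥ 10.016816/(2·0.179²) = 156.312.
The smallest integer n is 157.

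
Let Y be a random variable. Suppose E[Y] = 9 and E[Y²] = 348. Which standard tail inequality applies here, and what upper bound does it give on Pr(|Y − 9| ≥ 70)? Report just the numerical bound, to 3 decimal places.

The first two moments determine the variance, so Chebyshev's inequality is the sharpest standard bound available.
Var(Y) = E[Y²] − (E[Y])² = 348 − 81 = 267.
Chebyshev's inequality: Pr(|Y − μ| ≥ t) ≤ Var(Y)/t² = 267/4900 = 0.0545.

0.054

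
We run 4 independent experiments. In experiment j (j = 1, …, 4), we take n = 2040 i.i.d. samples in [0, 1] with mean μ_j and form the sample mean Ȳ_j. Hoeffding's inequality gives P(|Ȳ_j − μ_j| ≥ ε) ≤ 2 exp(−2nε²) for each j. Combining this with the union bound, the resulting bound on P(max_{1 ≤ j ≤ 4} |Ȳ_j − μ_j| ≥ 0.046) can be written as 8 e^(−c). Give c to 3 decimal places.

8.633

Union bound over the 4 events: P(max_{1 ≤ j ≤ 4} |Ȳ_j − μ_j| ≥ 0.046) ≤ 4·2·exp(−2nε²) = 8 exp(−2·2040·0.046²).
So c = 2·2040·0.046² = 8.6333.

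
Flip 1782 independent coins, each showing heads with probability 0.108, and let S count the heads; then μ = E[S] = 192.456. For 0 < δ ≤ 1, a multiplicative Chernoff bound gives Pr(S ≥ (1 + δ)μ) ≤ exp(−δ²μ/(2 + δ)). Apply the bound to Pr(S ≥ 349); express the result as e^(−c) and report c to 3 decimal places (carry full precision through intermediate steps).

Write 349 = (1 + δ)μ, so δ = 349/192.456 − 1 = 0.8134015…
Then the exponent is δ²μ/(2 + δ) = (349 − μ)² / (μ·(2 + δ)) = 45.259493.

45.259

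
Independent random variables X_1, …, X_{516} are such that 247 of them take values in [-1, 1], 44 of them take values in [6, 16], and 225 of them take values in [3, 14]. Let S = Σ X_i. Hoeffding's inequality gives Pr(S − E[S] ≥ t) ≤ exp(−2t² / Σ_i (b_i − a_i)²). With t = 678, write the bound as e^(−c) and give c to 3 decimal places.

Σ(b_i − a_i)² = 247·2² + 44·10² + 225·11² = 32613.
c = 2t² / 32613 = 2·678² / 32613 = 28.1902.

28.190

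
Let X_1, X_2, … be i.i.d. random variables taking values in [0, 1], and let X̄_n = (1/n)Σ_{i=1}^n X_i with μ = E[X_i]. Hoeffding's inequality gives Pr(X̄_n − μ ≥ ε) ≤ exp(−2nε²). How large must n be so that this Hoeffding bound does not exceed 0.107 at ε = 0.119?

79

Require exp(−2nε²) ≤ 0.107, i.e. 2nε² ≥ ln(1/0.107) = 2.234926.
So n ≥ 2.234926 / (2·0.119²) = 78.911.
The smallest integer n is 79.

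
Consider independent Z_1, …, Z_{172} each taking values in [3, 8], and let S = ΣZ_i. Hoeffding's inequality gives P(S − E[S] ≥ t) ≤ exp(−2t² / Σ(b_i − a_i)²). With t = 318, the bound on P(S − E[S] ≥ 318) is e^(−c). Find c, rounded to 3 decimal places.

47.034

Σ(b_i − a_i)² = 172·(5)² = 4300.
c = 2t²/4300 = 2·318²/4300 = 47.0344.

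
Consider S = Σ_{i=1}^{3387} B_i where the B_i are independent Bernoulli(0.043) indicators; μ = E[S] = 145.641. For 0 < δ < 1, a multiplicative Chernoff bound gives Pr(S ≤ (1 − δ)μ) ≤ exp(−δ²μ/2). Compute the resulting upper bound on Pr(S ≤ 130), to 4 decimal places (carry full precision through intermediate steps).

Write 130 = (1 − δ)μ, so δ = 1 − 130/145.641 = 0.1073942…
Then the exponent is δ²μ/2 = (μ − 130)²/(2μ) = 0.839876.
Bound = exp(−0.839876) = 0.43176.

0.4318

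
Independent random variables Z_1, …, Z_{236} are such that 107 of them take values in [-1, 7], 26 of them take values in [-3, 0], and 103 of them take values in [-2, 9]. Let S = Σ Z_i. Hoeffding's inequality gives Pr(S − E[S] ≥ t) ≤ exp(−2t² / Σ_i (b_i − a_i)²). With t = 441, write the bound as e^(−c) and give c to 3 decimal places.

Σ(b_i − a_i)² = 107·8² + 26·3² + 103·11² = 19545.
c = 2t² / 19545 = 2·441² / 19545 = 19.9008.

19.901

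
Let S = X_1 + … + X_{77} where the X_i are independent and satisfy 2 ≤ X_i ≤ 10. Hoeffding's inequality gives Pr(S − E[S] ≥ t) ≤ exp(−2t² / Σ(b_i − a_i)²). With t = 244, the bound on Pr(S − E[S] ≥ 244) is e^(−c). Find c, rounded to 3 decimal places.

Σ(b_i − a_i)² = 77·(8)² = 4928.
c = 2t²/4928 = 2·244²/4928 = 24.1623.

24.162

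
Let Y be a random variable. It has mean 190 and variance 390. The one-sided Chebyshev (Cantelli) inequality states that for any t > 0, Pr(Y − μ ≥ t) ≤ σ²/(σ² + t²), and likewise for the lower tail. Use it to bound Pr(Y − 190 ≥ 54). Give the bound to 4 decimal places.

Here σ² = 390 and t = 54, so σ² + t² = 3306.
Cantelli's bound: 390/3306 = 0.1180.

0.1180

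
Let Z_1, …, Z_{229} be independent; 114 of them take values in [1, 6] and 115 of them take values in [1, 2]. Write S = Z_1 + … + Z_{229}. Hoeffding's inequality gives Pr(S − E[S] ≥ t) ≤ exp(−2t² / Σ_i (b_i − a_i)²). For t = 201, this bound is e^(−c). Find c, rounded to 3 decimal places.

Σ(b_i − a_i)² = 114·5² + 115·1² = 2965.
c = 2t² / 2965 = 2·201² / 2965 = 27.2519.

27.252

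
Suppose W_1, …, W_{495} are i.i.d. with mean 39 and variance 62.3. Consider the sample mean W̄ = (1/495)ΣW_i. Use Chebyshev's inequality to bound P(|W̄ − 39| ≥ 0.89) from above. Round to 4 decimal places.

0.1589

Var(W̄) = Var(W_i)/n = 62.3/495 = 0.12586.
Chebyshev: P(|W̄ − 39| ≥ 0.89) ≤ Var(W̄)/(0.89)² = 62.3/(495·0.89²) = 0.1589.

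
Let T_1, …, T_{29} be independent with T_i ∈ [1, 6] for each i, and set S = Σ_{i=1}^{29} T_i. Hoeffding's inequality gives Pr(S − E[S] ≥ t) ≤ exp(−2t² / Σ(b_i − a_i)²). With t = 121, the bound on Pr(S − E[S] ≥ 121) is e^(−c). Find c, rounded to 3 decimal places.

Σ(b_i − a_i)² = 29·(5)² = 725.
c = 2t²/725 = 2·121²/725 = 40.3890.

40.389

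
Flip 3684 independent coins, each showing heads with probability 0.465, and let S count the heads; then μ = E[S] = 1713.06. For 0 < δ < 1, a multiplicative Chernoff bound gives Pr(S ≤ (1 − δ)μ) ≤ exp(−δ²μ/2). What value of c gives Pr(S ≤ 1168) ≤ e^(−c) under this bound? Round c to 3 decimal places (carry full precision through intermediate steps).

Write 1168 = (1 − δ)μ, so δ = 1 − 1168/1713.06 = 0.3181792…
Then the exponent is δ²μ/2 = (μ − 1168)²/(2μ) = 86.713368.

86.713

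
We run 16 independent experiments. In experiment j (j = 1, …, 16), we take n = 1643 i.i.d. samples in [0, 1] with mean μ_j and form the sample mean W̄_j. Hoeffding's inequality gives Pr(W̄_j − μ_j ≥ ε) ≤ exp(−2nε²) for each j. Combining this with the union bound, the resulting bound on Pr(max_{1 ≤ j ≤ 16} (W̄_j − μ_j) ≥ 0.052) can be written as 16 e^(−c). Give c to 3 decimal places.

Union bound over the 16 events: Pr(max_{1 ≤ j ≤ 16} (W̄_j − μ_j) ≥ 0.052) ≤ 16·exp(−2nε²) = 16 exp(−2·1643·0.052²).
So c = 2·1643·0.052² = 8.8853.

8.885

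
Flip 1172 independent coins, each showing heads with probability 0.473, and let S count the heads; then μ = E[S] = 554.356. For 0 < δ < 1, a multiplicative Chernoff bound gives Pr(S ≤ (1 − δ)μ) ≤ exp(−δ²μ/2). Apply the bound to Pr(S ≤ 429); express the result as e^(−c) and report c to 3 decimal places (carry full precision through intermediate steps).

Write 429 = (1 − δ)μ, so δ = 1 − 429/554.356 = 0.2261291…
Then the exponent is δ²μ/2 = (μ − 429)²/(2μ) = 14.173317.

14.173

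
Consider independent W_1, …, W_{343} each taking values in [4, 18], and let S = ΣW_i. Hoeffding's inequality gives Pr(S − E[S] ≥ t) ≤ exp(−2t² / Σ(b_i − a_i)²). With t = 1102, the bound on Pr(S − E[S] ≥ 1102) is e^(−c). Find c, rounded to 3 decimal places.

Σ(b_i − a_i)² = 343·(14)² = 67228.
c = 2t²/67228 = 2·1102²/67228 = 36.1279.

36.128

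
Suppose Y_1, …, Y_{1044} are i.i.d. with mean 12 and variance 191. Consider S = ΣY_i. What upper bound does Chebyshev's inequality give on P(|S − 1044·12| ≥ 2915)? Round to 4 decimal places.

0.0235

Var(S) = n·Var(Y_i) = 1044·191 = 199404.
Chebyshev: P(|S − 1044·12| ≥ 2915) ≤ Var(S)/2915² = 199404/8497225 = 0.0235.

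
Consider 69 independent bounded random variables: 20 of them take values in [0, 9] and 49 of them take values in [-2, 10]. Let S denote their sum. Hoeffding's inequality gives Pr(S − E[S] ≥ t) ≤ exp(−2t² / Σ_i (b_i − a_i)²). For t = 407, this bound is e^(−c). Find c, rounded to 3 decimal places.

38.186

Σ(b_i − a_i)² = 20·9² + 49·12² = 8676.
c = 2t² / 8676 = 2·407² / 8676 = 38.1856.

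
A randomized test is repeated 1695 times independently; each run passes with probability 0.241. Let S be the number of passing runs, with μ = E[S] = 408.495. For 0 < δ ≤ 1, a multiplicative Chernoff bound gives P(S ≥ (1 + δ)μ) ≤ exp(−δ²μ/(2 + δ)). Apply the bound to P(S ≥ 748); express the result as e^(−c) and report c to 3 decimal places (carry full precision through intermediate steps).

Write 748 = (1 + δ)μ, so δ = 748/408.495 − 1 = 0.8311118…
Then the exponent is δ²μ/(2 + δ) = (748 − μ)² / (μ·(2 + δ)) = 99.666358.

99.666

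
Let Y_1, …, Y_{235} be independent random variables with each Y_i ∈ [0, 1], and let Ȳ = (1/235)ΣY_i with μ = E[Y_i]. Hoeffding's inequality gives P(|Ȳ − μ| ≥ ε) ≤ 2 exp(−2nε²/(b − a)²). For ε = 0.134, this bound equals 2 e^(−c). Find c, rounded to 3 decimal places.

8.439

c = 2nε²/(b − a)² = 2·235·0.134² / 1² = 8.4393.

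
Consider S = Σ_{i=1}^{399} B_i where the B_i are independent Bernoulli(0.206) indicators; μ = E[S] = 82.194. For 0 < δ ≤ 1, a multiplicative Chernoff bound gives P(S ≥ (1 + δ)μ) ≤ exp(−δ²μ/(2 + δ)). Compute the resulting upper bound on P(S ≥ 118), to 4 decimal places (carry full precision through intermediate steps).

Write 118 = (1 + δ)μ, so δ = 118/82.194 − 1 = 0.4356279…
Then the exponent is δ²μ/(2 + δ) = (118 − μ)² / (μ·(2 + δ)) = 6.404136.
Bound = exp(−6.404136) = 0.00165.

0.0017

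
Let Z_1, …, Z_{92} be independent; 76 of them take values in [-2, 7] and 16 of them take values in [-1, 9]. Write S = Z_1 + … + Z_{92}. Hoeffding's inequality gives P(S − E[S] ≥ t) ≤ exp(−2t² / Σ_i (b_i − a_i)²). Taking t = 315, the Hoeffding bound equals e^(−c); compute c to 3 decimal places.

Σ(b_i − a_i)² = 76·9² + 16·10² = 7756.
c = 2t² / 7756 = 2·315² / 7756 = 25.5866.

25.587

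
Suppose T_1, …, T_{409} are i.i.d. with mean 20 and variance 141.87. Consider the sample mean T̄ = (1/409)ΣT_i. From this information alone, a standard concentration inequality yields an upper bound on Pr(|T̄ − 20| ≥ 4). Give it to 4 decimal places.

With mean and variance of each term known, Chebyshev's inequality bounds the deviation of the sum (or sample mean).
Var(T̄) = Var(T_i)/n = 141.87/409 = 0.34687.
Chebyshev: Pr(|T̄ − 20| ≥ 4) ≤ Var(T̄)/(4)² = 141.87/(409·4²) = 0.0217.

0.0217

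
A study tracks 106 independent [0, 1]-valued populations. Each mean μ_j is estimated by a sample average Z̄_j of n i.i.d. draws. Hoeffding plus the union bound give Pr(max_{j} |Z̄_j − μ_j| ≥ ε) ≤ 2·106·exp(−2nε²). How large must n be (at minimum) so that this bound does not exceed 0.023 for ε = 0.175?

150

Need 2·106·exp(−2nε²) ≤ 0.023, i.e. exp(−2nε²) ≤ 0.023/212.
So 2nε² ≥ ln(212/0.023) = 9.128847.
Hence n ≥ 9.128847/(2·0.175²) = 149.042.
The smallest integer n is 150.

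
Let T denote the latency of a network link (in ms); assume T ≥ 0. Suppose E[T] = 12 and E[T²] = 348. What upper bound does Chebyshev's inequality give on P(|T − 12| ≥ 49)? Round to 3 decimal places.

Var(T) = E[T²] − (E[T])² = 348 − 144 = 204.
Chebyshev's inequality: P(|T − μ| ≥ t) ≤ Var(T)/t² = 204/2401 = 0.0850.

0.085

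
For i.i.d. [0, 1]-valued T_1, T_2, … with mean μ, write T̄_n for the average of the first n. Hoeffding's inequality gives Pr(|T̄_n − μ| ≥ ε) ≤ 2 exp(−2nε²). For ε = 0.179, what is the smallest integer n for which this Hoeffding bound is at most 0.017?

75

Require 2·exp(−2nε²) ≤ 0.017, i.e. 2nε² ≥ ln(2/0.017) = 4.767689.
So n ≥ 4.767689 / (2·0.179²) = 74.400.
The smallest integer n is 75.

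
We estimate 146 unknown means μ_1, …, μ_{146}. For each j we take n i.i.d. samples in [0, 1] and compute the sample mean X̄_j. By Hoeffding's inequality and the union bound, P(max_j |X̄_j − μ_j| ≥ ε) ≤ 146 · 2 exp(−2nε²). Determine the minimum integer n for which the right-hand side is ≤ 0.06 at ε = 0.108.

364

Need 2·146·exp(−2nε²) ≤ 0.06, i.e. exp(−2nε²) ≤ 0.06/292.
So 2nε² ≥ ln(292/0.06) = 8.490165.
Hence n ≥ 8.490165/(2·0.108²) = 363.947.
The smallest integer n is 364.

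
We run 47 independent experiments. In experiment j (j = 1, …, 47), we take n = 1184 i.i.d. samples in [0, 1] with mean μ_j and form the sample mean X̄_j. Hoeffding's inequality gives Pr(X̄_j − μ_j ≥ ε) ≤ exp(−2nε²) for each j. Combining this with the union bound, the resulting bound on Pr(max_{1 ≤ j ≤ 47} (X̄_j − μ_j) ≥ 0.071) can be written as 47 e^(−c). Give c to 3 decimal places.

11.937

Union bound over the 47 events: Pr(max_{1 ≤ j ≤ 47} (X̄_j − μ_j) ≥ 0.071) ≤ 47·exp(−2nε²) = 47 exp(−2·1184·0.071²).
So c = 2·1184·0.071² = 11.9371.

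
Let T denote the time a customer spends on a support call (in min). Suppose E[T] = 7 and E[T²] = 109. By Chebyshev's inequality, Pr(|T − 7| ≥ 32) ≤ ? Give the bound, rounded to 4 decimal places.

Var(T) = E[T²] − (E[T])² = 109 − 49 = 60.
Chebyshev's inequality: Pr(|T − μ| ≥ t) ≤ Var(T)/t² = 60/1024 = 0.0586.

0.0586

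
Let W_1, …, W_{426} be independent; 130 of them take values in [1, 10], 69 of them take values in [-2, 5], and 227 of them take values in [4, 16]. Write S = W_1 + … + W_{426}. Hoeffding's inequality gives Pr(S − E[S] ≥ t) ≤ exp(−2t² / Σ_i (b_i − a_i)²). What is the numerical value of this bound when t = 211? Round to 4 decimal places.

Σ(b_i − a_i)² = 130·9² + 69·7² + 227·12² = 46599.
Exponent = 2·211² / 46599 = 1.91081.
Bound = exp(−1.91081) = 0.14796.

0.1480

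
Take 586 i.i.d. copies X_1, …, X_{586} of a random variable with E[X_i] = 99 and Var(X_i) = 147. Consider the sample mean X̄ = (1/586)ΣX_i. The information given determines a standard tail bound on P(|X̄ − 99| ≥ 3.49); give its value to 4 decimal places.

0.0206

With mean and variance of each term known, Chebyshev's inequality bounds the deviation of the sum (or sample mean).
Var(X̄) = Var(X_i)/n = 147/586 = 0.25085.
Chebyshev: P(|X̄ − 99| ≥ 3.49) ≤ Var(X̄)/(3.49)² = 147/(586·3.49²) = 0.0206.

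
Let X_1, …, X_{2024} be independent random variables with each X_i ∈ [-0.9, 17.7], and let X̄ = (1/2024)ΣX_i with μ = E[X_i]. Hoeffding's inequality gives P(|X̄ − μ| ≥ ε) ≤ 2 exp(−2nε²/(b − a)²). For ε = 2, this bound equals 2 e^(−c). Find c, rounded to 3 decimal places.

c = 2nε²/(b − a)² = 2·2024·2² / 18.6² = 46.8031.

46.803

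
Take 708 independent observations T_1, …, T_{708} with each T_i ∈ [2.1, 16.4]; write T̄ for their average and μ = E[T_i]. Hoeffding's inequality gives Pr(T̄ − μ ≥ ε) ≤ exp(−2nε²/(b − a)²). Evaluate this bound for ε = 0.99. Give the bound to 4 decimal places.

Exponent: 2nε²/(b − a)² = 2·708·0.99² / 14.3² = 6.78675.
Bound = exp(−6.78675) = 0.00113.

0.0011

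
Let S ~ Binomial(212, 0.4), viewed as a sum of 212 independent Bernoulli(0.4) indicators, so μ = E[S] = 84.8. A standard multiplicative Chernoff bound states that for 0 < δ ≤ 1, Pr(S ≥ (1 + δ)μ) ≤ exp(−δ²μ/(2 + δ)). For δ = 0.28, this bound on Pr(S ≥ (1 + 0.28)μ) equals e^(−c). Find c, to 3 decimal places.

2.916

c = δ²μ/(2 + δ) = 0.28²·84.8/(2 + 0.28) = 2.9159.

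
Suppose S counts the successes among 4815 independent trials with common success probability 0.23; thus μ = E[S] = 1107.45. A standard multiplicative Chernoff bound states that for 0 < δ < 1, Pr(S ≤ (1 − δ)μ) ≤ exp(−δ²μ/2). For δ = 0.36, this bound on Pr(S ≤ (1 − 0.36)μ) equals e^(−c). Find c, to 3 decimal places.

71.763

c = δ²μ/2 = 0.36²·1107.45/2 = 71.7628.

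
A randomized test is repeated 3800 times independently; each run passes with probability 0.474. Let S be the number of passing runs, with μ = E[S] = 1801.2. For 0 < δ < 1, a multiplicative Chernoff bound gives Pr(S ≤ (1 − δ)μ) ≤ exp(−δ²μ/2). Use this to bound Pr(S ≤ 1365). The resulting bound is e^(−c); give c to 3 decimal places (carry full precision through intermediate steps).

52.818

Write 1365 = (1 − δ)μ, so δ = 1 − 1365/1801.2 = 0.2421719…
Then the exponent is δ²μ/2 = (μ − 1365)²/(2μ) = 52.817688.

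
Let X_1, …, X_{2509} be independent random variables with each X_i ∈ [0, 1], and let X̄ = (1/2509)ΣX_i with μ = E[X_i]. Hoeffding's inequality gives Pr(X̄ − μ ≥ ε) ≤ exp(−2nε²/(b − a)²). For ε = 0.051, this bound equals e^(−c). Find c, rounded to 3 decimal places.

c = 2nε²/(b − a)² = 2·2509·0.051² / 1² = 13.0518.

13.052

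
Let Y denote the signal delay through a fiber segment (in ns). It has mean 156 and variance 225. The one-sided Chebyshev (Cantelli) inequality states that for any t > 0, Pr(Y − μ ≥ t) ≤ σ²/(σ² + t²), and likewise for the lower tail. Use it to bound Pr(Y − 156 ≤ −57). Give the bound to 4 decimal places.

Here σ² = 225 and t = 57, so σ² + t² = 3474.
Cantelli's bound: 225/3474 = 0.0648.

0.0648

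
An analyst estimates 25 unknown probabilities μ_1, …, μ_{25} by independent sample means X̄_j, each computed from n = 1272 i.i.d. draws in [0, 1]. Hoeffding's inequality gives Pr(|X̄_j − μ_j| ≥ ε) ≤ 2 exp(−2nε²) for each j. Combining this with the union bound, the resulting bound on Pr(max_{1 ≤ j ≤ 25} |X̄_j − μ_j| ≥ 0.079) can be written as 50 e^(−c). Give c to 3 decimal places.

15.877

Union bound over the 25 events: Pr(max_{1 ≤ j ≤ 25} |X̄_j − μ_j| ≥ 0.079) ≤ 25·2·exp(−2nε²) = 50 exp(−2·1272·0.079²).
So c = 2·1272·0.079² = 15.8771.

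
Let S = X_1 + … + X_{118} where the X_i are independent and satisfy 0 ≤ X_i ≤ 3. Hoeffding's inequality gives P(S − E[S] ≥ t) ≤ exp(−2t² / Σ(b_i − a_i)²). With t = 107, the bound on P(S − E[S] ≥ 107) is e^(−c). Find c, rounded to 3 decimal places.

Σ(b_i − a_i)² = 118·(3)² = 1062.
c = 2t²/1062 = 2·107²/1062 = 21.5612.

21.561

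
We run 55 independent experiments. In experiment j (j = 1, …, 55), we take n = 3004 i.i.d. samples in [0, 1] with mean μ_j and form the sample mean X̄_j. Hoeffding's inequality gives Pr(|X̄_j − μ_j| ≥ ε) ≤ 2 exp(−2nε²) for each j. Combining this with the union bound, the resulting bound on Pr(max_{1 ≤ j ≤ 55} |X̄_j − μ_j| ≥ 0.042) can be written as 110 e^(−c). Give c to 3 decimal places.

10.598

Union bound over the 55 events: Pr(max_{1 ≤ j ≤ 55} |X̄_j − μ_j| ≥ 0.042) ≤ 55·2·exp(−2nε²) = 110 exp(−2·3004·0.042²).
So c = 2·3004·0.042² = 10.5981.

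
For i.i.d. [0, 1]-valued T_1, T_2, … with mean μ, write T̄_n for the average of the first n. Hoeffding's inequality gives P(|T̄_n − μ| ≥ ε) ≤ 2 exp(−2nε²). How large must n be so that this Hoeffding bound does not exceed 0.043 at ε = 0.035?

1568

Require 2·exp(−2nε²) ≤ 0.043, i.e. 2nε² ≥ ln(2/0.043) = 3.839702.
So n ≥ 3.839702 / (2·0.035²) = 1567.225.
The smallest integer n is 1568.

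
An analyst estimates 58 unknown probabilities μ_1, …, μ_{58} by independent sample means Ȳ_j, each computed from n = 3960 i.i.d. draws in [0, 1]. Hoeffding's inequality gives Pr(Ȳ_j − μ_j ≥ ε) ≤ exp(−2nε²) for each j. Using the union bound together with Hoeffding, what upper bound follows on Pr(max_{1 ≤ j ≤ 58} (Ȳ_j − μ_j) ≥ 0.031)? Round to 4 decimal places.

0.0287

Per-experiment Hoeffding bound: exp(−2·3960·0.031²) = exp(−7.61112) = 0.00049492.
Union bound over 58 events: 58·0.00049492 = 0.02871.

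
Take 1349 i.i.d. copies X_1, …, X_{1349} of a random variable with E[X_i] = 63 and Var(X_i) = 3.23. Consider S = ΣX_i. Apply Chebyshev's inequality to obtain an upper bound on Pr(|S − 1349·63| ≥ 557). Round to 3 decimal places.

0.014

Var(S) = n·Var(X_i) = 1349·3.23 = 4357.27.
Chebyshev: Pr(|S − 1349·63| ≥ 557) ≤ Var(S)/557² = 4357.27/310249 = 0.0140.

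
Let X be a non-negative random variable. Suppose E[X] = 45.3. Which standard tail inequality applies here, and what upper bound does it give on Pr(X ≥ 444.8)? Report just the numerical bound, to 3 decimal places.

0.102

Only the mean of a non-negative variable is known, so Markov's inequality is the applicable tail bound.
Markov's inequality: for a non-negative random variable, Pr(X ≥ a) ≤ E[X]/a.
Here E[X] = 45.3 and a = 444.8, so the bound is 45.3/444.8 = 0.1018.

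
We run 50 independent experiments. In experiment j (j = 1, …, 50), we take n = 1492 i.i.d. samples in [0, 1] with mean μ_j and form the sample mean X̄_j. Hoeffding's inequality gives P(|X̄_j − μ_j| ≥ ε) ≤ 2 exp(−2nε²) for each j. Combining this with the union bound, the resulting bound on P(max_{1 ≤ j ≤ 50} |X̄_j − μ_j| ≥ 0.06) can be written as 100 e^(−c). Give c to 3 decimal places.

Union bound over the 50 events: P(max_{1 ≤ j ≤ 50} |X̄_j − μ_j| ≥ 0.06) ≤ 50·2·exp(−2nε²) = 100 exp(−2·1492·0.06²).
So c = 2·1492·0.06² = 10.7424.

10.742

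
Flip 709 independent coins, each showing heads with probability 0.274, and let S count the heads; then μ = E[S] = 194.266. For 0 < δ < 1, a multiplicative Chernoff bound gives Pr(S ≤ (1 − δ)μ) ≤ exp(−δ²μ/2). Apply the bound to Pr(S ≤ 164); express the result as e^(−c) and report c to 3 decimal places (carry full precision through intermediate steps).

2.358

Write 164 = (1 − δ)μ, so δ = 1 − 164/194.266 = 0.1557967…
Then the exponent is δ²μ/2 = (μ − 164)²/(2μ) = 2.357671.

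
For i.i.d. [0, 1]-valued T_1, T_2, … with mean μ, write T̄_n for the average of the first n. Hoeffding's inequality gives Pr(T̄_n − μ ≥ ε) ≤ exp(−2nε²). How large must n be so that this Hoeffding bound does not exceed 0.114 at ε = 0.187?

32

Require exp(−2nε²) ≤ 0.114, i.e. 2nε² ≥ ln(1/0.114) = 2.171557.
So n ≥ 2.171557 / (2·0.187²) = 31.050.
The smallest integer n is 32.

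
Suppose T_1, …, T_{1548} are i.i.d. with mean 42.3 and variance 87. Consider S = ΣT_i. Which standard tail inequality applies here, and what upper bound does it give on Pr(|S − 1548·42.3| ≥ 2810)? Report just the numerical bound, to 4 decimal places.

With mean and variance of each term known, Chebyshev's inequality bounds the deviation of the sum (or sample mean).
Var(S) = n·Var(T_i) = 1548·87 = 134676.
Chebyshev: Pr(|S − 1548·42.3| ≥ 2810) ≤ Var(S)/2810² = 134676/7896100 = 0.0171.

0.0171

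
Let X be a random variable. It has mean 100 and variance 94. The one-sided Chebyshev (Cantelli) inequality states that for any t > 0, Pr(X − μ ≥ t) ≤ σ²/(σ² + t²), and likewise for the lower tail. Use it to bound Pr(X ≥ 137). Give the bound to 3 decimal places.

Here σ² = 94 and t = 37, so σ² + t² = 1463.
Cantelli's bound: 94/1463 = 0.0643.

0.064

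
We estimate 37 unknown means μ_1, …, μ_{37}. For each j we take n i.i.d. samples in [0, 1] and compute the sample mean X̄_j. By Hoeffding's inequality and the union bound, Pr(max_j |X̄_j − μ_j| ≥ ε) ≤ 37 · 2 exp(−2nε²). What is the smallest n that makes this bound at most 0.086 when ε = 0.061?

Need 2·37·exp(−2nε²) ≤ 0.086, i.e. exp(−2nε²) ≤ 0.086/74.
So 2nε² ≥ ln(74/0.086) = 6.757473.
Hence n ≥ 6.757473/(2·0.061²) = 908.018.
The smallest integer n is 909.

909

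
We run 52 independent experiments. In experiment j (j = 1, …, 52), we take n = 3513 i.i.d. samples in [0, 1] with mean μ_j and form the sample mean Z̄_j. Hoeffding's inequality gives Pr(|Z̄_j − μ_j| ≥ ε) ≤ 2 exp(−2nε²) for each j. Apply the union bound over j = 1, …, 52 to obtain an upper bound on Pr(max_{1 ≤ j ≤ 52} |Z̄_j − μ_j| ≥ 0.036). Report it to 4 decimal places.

Per-experiment Hoeffding bound: 2·exp(−2·3513·0.036²) = 2·exp(−9.10570) = 0.00022206.
Union bound over 52 events: 52·0.00022206 = 0.01155.

0.0115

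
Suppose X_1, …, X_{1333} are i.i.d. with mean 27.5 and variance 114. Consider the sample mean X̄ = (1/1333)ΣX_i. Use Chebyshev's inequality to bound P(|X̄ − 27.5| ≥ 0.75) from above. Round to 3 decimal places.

0.152

Var(X̄) = Var(X_i)/n = 114/1333 = 0.085521.
Chebyshev: P(|X̄ − 27.5| ≥ 0.75) ≤ Var(X̄)/(0.75)² = 114/(1333·0.75²) = 0.1520.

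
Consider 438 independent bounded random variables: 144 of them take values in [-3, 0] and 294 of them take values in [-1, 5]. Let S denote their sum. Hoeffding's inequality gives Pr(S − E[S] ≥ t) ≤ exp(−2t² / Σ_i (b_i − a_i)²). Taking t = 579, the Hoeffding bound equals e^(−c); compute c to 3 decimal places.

56.438

Σ(b_i − a_i)² = 144·3² + 294·6² = 11880.
c = 2t² / 11880 = 2·579² / 11880 = 56.4379.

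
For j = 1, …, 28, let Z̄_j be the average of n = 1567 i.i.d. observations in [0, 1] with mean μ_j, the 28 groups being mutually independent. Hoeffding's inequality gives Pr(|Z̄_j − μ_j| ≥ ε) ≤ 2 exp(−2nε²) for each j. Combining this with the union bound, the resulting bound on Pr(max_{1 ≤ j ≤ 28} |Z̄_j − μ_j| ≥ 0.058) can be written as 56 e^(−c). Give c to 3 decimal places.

10.543

Union bound over the 28 events: Pr(max_{1 ≤ j ≤ 28} |Z̄_j − μ_j| ≥ 0.058) ≤ 28·2·exp(−2nε²) = 56 exp(−2·1567·0.058²).
So c = 2·1567·0.058² = 10.5428.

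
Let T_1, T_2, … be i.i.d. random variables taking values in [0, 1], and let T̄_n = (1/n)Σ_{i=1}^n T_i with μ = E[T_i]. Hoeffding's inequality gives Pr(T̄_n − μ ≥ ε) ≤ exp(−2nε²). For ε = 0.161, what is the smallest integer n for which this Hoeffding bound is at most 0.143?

Require exp(−2nε²) ≤ 0.143, i.e. 2nε² ≥ ln(1/0.143) = 1.944911.
So n ≥ 1.944911 / (2·0.161²) = 37.516.
The smallest integer n is 38.

38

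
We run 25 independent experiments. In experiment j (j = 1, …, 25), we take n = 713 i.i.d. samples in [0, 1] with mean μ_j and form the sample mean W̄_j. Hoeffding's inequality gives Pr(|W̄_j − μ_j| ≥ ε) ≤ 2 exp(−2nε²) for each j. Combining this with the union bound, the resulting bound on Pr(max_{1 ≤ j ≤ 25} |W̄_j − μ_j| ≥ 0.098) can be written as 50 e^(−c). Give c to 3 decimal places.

13.695

Union bound over the 25 events: Pr(max_{1 ≤ j ≤ 25} |W̄_j − μ_j| ≥ 0.098) ≤ 25·2·exp(−2nε²) = 50 exp(−2·713·0.098²).
So c = 2·713·0.098² = 13.6953.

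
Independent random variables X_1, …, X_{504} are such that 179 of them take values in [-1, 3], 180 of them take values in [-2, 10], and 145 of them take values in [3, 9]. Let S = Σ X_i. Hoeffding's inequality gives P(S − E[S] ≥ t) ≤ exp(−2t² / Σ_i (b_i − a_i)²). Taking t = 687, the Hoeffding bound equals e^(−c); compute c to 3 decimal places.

27.760

Σ(b_i − a_i)² = 179·4² + 180·12² + 145·6² = 34004.
c = 2t² / 34004 = 2·687² / 34004 = 27.7596.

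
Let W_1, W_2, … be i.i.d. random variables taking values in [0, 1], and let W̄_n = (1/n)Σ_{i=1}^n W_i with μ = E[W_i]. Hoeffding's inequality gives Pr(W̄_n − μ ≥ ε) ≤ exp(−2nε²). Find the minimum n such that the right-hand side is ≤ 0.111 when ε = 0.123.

Require exp(−2nε²) ≤ 0.111, i.e. 2nε² ≥ ln(1/0.111) = 2.198225.
So n ≥ 2.198225 / (2·0.123²) = 72.649.
The smallest integer n is 73.

73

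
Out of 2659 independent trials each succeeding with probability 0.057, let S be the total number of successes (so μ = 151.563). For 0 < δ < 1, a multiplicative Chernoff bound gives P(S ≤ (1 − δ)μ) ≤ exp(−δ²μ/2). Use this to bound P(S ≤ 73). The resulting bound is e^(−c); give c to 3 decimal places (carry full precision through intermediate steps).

Write 73 = (1 − δ)μ, so δ = 1 − 73/151.563 = 0.5183521…
Then the exponent is δ²μ/2 = (μ − 73)²/(2μ) = 20.361648.

20.362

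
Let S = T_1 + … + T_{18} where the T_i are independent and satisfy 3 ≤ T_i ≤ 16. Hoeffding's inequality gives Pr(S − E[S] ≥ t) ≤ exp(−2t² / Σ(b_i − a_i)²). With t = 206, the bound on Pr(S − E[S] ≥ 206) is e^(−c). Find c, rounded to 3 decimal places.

Σ(b_i − a_i)² = 18·(13)² = 3042.
c = 2t²/3042 = 2·206²/3042 = 27.9001.

27.900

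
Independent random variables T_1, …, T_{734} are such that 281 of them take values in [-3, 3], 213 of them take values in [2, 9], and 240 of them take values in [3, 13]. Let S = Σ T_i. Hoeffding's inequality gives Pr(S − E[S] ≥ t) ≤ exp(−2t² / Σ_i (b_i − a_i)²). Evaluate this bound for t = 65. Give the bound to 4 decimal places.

0.8272

Σ(b_i − a_i)² = 281·6² + 213·7² + 240·10² = 44553.
Exponent = 2·65² / 44553 = 0.18966.
Bound = exp(−0.18966) = 0.82724.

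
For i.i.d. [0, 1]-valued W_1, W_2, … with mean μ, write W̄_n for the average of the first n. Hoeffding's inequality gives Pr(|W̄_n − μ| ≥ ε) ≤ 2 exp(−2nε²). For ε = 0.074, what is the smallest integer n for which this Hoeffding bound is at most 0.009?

Require 2·exp(−2nε²) ≤ 0.009, i.e. 2nε² ≥ ln(2/0.009) = 5.403678.
So n ≥ 5.403678 / (2·0.074²) = 493.396.
The smallest integer n is 494.

494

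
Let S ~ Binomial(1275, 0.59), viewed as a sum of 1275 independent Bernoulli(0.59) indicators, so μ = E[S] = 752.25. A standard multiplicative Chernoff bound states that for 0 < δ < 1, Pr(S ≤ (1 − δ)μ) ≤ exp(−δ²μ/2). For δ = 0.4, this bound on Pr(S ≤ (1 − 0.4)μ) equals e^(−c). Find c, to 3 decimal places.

60.180

c = δ²μ/2 = 0.4²·752.25/2 = 60.1800.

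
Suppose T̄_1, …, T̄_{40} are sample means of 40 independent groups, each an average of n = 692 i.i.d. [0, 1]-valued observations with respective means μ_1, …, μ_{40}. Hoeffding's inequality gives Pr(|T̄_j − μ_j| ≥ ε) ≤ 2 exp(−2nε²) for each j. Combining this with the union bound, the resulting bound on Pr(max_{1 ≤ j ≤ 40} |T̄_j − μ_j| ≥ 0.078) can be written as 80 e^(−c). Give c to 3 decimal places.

8.420

Union bound over the 40 events: Pr(max_{1 ≤ j ≤ 40} |T̄_j − μ_j| ≥ 0.078) ≤ 40·2·exp(−2nε²) = 80 exp(−2·692·0.078²).
So c = 2·692·0.078² = 8.4203.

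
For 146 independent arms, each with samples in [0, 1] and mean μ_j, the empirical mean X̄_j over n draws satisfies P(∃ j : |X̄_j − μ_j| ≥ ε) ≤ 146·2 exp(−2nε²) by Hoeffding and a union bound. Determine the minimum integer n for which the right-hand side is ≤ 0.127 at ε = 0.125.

Need 2·146·exp(−2nε²) ≤ 0.127, i.e. exp(−2nε²) ≤ 0.127/292.
So 2nε² ≥ ln(292/0.127) = 7.740322.
Hence n ≥ 7.740322/(2·0.125²) = 247.690.
The smallest integer n is 248.

248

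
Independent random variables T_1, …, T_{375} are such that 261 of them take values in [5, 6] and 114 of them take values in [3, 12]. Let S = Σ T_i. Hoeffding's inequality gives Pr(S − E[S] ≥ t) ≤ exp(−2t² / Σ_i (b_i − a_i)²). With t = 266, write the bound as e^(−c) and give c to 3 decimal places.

14.904

Σ(b_i − a_i)² = 261·1² + 114·9² = 9495.
c = 2t² / 9495 = 2·266² / 9495 = 14.9038.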